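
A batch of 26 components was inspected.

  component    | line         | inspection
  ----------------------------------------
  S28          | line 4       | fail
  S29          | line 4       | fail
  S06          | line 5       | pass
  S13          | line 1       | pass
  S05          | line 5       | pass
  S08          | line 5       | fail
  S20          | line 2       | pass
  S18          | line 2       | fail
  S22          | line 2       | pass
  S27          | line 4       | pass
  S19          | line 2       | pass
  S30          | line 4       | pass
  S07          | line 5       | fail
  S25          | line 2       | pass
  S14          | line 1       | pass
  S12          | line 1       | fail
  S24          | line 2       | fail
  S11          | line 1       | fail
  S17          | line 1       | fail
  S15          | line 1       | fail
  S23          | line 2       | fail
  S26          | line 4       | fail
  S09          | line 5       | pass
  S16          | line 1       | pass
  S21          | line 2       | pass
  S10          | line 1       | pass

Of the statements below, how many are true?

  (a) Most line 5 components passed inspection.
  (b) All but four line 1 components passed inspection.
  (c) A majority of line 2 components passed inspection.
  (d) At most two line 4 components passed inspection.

(a) line 5: |A| = 5, |A ∩ B| = 3; needs |A ∩ B| > |A ∖ B| — true.
(b) line 1: |A| = 8, |A ∩ B| = 4; needs |A ∖ B| = 4 — true.
(c) line 2: |A| = 8, |A ∩ B| = 5; needs |A ∩ B| > |A ∖ B| — true.
(d) line 4: |A| = 5, |A ∩ B| = 2; needs |A ∩ B| ≤ 2 — true.

4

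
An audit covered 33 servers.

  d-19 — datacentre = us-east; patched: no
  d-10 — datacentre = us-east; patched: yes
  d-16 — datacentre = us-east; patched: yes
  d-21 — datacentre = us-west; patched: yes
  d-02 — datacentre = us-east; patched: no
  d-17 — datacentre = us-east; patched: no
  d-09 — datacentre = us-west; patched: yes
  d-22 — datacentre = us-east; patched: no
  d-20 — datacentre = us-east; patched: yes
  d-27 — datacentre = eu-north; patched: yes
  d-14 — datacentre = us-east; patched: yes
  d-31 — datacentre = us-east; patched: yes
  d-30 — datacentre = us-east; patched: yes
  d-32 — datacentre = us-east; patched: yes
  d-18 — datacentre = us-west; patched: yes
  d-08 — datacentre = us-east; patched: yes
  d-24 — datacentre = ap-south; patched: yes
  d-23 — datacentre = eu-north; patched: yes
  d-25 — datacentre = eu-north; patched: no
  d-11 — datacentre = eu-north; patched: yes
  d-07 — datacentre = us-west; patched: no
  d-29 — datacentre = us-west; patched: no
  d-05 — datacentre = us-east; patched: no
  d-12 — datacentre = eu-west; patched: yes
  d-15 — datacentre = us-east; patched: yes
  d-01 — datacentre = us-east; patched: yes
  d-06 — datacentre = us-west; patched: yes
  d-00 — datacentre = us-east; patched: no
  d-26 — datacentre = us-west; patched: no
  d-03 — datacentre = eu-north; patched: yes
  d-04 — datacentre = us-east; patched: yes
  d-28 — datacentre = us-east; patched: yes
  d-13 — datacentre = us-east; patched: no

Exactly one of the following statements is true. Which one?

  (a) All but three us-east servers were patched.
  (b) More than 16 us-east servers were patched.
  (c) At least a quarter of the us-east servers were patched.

|A| = 19, |A ∩ B| = 12, |A ∖ B| = 7.
(a) requires |A ∖ B| = 3: false.
(b) requires |A ∩ B| > 16: false.
(c) requires |A ∩ B| / |A| ≥ 1/4: true.

(c)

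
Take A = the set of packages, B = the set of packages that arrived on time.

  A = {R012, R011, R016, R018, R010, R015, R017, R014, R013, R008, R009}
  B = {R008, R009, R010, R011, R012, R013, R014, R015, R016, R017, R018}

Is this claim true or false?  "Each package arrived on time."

True

Truth condition: A ⊆ B, i.e. every element of A is in B (|A ∖ B| = 0).
A (the restrictor) = {R012, R011, R016, R018, R010, R015, R017, R014, R013, R008, R009}, |A| = 11.
A ∖ B = {}, so |A ∖ B| = 0.
So the statement is true.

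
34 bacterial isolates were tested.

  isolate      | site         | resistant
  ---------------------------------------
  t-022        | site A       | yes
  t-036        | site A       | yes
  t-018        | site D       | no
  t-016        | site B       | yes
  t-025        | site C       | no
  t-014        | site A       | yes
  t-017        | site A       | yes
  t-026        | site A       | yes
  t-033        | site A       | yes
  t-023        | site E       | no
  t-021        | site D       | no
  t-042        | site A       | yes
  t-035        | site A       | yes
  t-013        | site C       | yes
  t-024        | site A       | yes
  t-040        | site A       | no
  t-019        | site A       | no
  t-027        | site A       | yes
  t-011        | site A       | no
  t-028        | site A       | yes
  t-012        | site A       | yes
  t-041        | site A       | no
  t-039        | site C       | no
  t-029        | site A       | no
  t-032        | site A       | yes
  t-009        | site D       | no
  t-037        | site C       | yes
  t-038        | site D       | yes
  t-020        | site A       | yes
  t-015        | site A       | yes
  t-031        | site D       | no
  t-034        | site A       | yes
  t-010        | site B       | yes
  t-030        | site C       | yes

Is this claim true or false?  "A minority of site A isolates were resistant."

The determiner here denotes the relation: |A ∩ B| < |A ∖ B|.
|A| = 21, |A ∩ B| = 16, |A ∖ B| = 5.
16 > 5, so the statement is false.

False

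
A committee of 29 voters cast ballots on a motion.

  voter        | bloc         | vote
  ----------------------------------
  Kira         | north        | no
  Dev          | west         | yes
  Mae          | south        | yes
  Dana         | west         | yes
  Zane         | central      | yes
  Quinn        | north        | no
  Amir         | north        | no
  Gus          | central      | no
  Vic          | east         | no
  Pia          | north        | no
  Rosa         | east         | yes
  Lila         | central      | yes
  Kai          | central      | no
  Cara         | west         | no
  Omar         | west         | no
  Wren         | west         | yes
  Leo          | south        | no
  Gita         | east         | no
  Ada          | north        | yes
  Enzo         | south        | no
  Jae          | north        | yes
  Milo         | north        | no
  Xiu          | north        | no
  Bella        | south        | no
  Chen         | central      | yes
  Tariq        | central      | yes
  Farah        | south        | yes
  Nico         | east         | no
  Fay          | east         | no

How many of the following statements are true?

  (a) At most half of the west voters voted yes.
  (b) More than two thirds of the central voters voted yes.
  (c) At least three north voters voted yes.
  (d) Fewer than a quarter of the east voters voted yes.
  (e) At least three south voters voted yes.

1

(a) west: |A| = 5, |A ∩ B| = 3; needs |A ∩ B| ≤ |A ∖ B| — false.
(b) central: |A| = 6, |A ∩ B| = 4; needs |A ∩ B| / |A| > 2/3 — false.
(c) north: |A| = 8, |A ∩ B| = 2; needs |A ∩ B| ≥ 3 — false.
(d) east: |A| = 5, |A ∩ B| = 1; needs |A ∩ B| / |A| < 1/4 — true.
(e) south: |A| = 5, |A ∩ B| = 2; needs |A ∩ B| ≥ 3 — false.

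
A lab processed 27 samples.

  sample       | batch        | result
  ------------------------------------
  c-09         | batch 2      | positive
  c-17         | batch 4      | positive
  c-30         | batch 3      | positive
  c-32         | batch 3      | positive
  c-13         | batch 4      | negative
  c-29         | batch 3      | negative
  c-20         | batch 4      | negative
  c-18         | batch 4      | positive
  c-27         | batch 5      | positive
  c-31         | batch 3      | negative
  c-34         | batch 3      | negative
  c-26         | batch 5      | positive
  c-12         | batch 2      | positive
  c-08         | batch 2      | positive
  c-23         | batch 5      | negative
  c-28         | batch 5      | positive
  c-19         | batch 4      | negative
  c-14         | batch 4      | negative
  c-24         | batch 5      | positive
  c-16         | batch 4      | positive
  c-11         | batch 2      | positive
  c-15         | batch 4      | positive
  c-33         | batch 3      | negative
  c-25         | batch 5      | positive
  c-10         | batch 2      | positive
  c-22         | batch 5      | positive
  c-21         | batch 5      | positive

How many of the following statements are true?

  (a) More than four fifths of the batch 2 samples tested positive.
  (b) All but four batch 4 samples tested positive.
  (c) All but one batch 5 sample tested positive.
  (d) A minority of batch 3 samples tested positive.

(a) batch 2: |A| = 5, |A ∩ B| = 5; needs |A ∩ B| / |A| > 4/5 — true.
(b) batch 4: |A| = 8, |A ∩ B| = 4; needs |A ∖ B| = 4 — true.
(c) batch 5: |A| = 8, |A ∩ B| = 7; needs |A ∖ B| = 1 — true.
(d) batch 3: |A| = 6, |A ∩ B| = 2; needs |A ∩ B| < |A ∖ B| — true.

4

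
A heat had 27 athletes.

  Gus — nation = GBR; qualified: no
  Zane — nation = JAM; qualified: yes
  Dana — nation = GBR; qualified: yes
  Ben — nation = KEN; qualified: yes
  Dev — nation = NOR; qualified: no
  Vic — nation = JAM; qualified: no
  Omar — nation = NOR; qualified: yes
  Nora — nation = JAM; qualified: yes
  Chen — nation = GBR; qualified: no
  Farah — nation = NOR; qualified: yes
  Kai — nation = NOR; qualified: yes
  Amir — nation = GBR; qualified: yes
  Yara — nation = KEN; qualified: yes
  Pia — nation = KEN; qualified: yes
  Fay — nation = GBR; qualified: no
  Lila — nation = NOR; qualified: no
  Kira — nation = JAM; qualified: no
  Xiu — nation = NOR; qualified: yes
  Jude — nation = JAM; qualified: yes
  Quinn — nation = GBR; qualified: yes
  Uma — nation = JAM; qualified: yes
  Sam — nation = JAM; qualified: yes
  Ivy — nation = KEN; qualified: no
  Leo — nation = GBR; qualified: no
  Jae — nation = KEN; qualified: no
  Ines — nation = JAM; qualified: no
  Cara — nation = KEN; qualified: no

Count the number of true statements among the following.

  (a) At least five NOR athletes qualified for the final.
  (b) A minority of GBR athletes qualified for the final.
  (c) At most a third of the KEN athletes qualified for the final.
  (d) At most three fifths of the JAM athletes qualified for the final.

1

(a) NOR: |A| = 6, |A ∩ B| = 4; needs |A ∩ B| ≥ 5 — false.
(b) GBR: |A| = 7, |A ∩ B| = 3; needs |A ∩ B| < |A ∖ B| — true.
(c) KEN: |A| = 6, |A ∩ B| = 3; needs |A ∩ B| / |A| ≤ 1/3 — false.
(d) JAM: |A| = 8, |A ∩ B| = 5; needs |A ∩ B| / |A| ≤ 3/5 — false.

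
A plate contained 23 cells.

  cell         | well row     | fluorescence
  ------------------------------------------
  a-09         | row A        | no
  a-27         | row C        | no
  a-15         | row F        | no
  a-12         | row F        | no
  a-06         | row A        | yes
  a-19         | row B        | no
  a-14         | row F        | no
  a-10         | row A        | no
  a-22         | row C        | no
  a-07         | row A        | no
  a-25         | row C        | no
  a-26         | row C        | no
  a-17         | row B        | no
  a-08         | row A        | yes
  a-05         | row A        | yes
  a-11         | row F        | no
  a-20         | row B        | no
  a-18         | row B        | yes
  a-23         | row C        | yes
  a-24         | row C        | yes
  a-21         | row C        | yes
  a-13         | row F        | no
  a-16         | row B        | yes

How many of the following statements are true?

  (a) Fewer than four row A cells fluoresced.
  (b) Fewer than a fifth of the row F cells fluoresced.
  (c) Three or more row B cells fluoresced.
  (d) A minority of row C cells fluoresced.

3

(a) row A: |A| = 6, |A ∩ B| = 3; needs |A ∩ B| < 4 — true.
(b) row F: |A| = 5, |A ∩ B| = 0; needs |A ∩ B| / |A| < 1/5 — true.
(c) row B: |A| = 5, |A ∩ B| = 2; needs |A ∩ B| ≥ 3 — false.
(d) row C: |A| = 7, |A ∩ B| = 3; needs |A ∩ B| < |A ∖ B| — true.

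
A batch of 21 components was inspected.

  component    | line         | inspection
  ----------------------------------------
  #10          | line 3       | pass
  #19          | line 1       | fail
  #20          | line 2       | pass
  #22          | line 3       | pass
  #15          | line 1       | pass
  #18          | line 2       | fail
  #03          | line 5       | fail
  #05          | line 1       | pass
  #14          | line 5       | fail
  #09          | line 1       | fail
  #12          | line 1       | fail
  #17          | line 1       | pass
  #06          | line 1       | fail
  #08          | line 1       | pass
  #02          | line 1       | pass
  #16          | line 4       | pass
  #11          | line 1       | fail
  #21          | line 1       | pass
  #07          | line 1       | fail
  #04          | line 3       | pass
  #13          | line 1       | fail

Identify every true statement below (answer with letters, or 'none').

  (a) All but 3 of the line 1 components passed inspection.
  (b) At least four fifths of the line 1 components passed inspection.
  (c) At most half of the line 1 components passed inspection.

|A| = 13, |A ∩ B| = 6, |A ∖ B| = 7.
(a) |A ∖ B| = 3: fails.
(b) |A ∩ B| / |A| ≥ 4/5: fails.
(c) |A ∩ B| ≤ |A ∖ B|: holds.

(c)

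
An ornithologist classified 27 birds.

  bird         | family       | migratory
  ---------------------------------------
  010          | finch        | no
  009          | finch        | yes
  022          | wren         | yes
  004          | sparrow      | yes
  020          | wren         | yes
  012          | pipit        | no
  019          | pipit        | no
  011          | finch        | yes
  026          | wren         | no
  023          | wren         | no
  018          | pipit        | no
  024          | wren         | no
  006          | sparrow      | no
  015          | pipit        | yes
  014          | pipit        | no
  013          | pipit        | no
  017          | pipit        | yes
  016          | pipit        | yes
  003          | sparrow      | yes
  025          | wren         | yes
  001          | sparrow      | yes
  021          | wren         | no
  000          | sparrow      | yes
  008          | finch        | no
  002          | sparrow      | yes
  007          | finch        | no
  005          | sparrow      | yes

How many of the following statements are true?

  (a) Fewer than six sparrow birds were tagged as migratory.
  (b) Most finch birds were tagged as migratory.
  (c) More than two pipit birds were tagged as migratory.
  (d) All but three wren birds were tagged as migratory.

1

(a) sparrow: |A| = 7, |A ∩ B| = 6; needs |A ∩ B| < 6 — false.
(b) finch: |A| = 5, |A ∩ B| = 2; needs |A ∩ B| > |A ∖ B| — false.
(c) pipit: |A| = 8, |A ∩ B| = 3; needs |A ∩ B| > 2 — true.
(d) wren: |A| = 7, |A ∩ B| = 3; needs |A ∖ B| = 3 — false.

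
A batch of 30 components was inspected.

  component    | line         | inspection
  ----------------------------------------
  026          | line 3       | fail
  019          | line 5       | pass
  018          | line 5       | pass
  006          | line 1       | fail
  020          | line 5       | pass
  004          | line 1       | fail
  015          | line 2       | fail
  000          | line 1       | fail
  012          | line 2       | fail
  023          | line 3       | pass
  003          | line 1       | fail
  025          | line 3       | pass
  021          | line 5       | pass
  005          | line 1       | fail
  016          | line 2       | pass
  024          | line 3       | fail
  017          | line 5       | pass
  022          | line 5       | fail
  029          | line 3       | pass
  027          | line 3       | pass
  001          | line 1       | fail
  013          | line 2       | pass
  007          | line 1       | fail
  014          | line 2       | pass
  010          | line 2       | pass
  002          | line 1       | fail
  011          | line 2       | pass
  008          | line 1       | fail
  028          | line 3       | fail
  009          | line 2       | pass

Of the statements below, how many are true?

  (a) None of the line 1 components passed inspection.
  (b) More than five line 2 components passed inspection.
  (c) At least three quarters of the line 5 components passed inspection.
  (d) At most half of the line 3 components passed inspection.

3

(a) line 1: |A| = 9, |A ∩ B| = 0; needs A ∩ B = ∅ (|A ∩ B| = 0) — true.
(b) line 2: |A| = 8, |A ∩ B| = 6; needs |A ∩ B| > 5 — true.
(c) line 5: |A| = 6, |A ∩ B| = 5; needs |A ∩ B| / |A| ≥ 3/4 — true.
(d) line 3: |A| = 7, |A ∩ B| = 4; needs |A ∩ B| ≤ |A ∖ B| — false.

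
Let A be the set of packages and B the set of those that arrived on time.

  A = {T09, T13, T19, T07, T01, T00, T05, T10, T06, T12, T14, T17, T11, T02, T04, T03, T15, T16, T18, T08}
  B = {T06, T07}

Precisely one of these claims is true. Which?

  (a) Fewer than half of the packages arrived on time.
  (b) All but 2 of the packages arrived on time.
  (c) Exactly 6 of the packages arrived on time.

(a)

|A| = 20, |A ∩ B| = 2, |A ∖ B| = 18.
(a) requires |A ∩ B| < |A ∖ B|: true.
(b) requires |A ∖ B| = 2: false.
(c) requires |A ∩ B| = 6: false.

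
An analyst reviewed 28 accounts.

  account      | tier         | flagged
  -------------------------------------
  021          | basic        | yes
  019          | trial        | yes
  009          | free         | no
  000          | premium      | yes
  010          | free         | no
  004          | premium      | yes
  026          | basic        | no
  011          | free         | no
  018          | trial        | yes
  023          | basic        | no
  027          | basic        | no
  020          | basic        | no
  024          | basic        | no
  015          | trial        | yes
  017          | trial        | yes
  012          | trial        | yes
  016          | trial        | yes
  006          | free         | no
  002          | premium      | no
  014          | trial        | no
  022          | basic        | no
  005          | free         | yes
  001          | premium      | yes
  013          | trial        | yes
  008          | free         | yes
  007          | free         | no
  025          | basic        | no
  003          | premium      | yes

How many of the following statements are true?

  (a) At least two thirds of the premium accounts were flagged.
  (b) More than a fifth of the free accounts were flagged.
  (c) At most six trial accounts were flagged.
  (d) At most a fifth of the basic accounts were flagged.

(a) premium: |A| = 5, |A ∩ B| = 4; needs |A ∩ B| / |A| ≥ 2/3 — true.
(b) free: |A| = 7, |A ∩ B| = 2; needs |A ∩ B| / |A| > 1/5 — true.
(c) trial: |A| = 8, |A ∩ B| = 7; needs |A ∩ B| ≤ 6 — false.
(d) basic: |A| = 8, |A ∩ B| = 1; needs |A ∩ B| / |A| ≤ 1/5 — true.

3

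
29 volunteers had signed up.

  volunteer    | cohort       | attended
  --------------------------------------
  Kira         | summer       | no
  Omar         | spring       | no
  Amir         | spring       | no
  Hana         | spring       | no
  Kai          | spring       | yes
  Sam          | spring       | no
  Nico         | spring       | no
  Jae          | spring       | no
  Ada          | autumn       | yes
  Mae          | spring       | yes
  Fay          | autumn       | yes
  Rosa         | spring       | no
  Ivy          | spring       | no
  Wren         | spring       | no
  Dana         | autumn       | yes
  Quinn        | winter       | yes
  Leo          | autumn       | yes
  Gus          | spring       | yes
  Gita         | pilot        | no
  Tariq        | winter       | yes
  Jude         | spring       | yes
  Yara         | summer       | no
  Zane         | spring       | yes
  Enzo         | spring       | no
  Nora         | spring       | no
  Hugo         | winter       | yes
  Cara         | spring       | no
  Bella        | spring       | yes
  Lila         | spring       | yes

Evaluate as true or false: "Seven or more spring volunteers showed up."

True

The determiner here denotes the relation: |A ∩ B| ≥ 7.
|A| = 19, |A ∩ B| = 7, |A ∖ B| = 12.
|A ∩ B| = 7, so the statement is true.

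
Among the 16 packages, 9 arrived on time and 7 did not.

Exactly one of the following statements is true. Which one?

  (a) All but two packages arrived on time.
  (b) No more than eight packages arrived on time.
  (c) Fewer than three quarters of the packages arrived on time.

|A| = 16, |A ∩ B| = 9, |A ∖ B| = 7.
(a) requires |A ∖ B| = 2: false.
(b) requires |A ∩ B| ≤ 8: false.
(c) requires |A ∩ B| / |A| < 3/4: true.

(c)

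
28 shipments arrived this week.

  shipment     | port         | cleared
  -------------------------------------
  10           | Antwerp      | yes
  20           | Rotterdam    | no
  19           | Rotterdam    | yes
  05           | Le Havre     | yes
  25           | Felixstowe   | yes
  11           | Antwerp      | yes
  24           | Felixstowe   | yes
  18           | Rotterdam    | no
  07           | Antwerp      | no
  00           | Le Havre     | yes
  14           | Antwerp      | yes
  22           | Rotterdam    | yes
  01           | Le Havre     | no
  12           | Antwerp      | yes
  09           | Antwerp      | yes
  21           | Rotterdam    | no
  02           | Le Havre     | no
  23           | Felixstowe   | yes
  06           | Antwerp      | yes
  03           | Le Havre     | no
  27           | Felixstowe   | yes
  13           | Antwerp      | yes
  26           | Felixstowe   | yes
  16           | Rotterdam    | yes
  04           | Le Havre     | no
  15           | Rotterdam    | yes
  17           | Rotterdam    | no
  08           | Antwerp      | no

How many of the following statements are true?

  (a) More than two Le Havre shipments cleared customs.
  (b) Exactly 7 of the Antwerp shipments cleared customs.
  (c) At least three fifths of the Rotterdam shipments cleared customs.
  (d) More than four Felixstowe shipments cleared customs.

2

(a) Le Havre: |A| = 6, |A ∩ B| = 2; needs |A ∩ B| > 2 — false.
(b) Antwerp: |A| = 9, |A ∩ B| = 7; needs |A ∩ B| = 7 — true.
(c) Rotterdam: |A| = 8, |A ∩ B| = 4; needs |A ∩ B| / |A| ≥ 3/5 — false.
(d) Felixstowe: |A| = 5, |A ∩ B| = 5; needs |A ∩ B| > 4 — true.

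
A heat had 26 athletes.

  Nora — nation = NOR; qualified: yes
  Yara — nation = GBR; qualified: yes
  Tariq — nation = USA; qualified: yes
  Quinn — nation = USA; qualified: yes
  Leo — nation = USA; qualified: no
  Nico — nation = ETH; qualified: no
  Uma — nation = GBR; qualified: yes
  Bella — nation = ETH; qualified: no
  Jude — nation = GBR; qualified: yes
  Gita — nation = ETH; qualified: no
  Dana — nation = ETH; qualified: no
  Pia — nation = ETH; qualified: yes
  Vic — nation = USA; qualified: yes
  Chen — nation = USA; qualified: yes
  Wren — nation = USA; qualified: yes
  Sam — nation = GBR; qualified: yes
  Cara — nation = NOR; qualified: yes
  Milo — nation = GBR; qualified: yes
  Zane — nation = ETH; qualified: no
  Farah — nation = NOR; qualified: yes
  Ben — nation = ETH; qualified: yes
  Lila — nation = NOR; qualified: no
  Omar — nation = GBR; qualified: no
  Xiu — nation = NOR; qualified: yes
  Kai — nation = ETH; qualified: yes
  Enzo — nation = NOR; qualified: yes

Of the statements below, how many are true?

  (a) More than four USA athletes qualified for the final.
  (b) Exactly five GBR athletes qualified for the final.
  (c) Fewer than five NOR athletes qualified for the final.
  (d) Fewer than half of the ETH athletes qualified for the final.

(a) USA: |A| = 6, |A ∩ B| = 5; needs |A ∩ B| > 4 — true.
(b) GBR: |A| = 6, |A ∩ B| = 5; needs |A ∩ B| = 5 — true.
(c) NOR: |A| = 6, |A ∩ B| = 5; needs |A ∩ B| < 5 — false.
(d) ETH: |A| = 8, |A ∩ B| = 3; needs |A ∩ B| < |A ∖ B| — true.

3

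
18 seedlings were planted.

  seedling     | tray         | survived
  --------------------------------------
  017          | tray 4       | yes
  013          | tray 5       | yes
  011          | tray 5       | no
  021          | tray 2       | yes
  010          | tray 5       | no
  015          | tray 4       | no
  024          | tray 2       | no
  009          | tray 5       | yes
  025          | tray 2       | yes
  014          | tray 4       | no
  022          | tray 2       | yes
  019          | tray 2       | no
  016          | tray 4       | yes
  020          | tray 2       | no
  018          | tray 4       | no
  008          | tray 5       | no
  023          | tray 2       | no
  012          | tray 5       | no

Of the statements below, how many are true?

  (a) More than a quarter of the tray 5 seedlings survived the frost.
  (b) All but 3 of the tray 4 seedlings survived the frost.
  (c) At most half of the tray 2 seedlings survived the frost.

3

(a) tray 5: |A| = 6, |A ∩ B| = 2; needs |A ∩ B| / |A| > 1/4 — true.
(b) tray 4: |A| = 5, |A ∩ B| = 2; needs |A ∖ B| = 3 — true.
(c) tray 2: |A| = 7, |A ∩ B| = 3; needs |A ∩ B| ≤ |A ∖ B| — true.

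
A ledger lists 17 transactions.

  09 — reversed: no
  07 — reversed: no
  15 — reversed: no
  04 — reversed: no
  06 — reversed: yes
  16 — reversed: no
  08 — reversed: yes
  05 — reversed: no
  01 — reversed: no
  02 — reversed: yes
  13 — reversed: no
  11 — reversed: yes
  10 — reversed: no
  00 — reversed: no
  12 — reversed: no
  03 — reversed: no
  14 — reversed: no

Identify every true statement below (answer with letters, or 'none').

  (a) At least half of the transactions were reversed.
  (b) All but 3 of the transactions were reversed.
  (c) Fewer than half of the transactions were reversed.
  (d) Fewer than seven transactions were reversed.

|A| = 17, |A ∩ B| = 4, |A ∖ B| = 13.
(a) |A ∩ B| ≥ |A ∖ B|: fails.
(b) |A ∖ B| = 3: fails.
(c) |A ∩ B| < |A ∖ B|: holds.
(d) |A ∩ B| < 7: holds.

(c), (d)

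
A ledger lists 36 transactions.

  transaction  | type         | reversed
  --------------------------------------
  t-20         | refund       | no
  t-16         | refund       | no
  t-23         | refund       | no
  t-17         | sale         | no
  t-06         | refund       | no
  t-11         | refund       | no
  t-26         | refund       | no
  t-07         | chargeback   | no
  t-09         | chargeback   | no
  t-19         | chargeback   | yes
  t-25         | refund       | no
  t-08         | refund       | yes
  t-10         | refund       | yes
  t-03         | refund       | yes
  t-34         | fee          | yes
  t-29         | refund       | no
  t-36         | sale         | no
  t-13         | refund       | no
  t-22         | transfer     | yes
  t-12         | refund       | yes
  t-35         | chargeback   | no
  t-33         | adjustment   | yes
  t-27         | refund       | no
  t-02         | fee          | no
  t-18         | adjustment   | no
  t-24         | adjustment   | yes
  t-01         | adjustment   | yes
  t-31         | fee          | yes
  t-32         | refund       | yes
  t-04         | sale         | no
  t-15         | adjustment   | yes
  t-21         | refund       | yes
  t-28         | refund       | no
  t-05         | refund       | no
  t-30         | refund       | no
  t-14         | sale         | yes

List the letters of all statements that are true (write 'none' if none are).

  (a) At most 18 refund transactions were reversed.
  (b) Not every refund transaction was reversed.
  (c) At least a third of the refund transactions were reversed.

(a), (b)

|A| = 19, |A ∩ B| = 6, |A ∖ B| = 13.
(a) |A ∩ B| ≤ 18: holds.
(b) A ⊄ B (|A ∖ B| ≥ 1): holds.
(c) |A ∩ B| / |A| ≥ 1/3: fails.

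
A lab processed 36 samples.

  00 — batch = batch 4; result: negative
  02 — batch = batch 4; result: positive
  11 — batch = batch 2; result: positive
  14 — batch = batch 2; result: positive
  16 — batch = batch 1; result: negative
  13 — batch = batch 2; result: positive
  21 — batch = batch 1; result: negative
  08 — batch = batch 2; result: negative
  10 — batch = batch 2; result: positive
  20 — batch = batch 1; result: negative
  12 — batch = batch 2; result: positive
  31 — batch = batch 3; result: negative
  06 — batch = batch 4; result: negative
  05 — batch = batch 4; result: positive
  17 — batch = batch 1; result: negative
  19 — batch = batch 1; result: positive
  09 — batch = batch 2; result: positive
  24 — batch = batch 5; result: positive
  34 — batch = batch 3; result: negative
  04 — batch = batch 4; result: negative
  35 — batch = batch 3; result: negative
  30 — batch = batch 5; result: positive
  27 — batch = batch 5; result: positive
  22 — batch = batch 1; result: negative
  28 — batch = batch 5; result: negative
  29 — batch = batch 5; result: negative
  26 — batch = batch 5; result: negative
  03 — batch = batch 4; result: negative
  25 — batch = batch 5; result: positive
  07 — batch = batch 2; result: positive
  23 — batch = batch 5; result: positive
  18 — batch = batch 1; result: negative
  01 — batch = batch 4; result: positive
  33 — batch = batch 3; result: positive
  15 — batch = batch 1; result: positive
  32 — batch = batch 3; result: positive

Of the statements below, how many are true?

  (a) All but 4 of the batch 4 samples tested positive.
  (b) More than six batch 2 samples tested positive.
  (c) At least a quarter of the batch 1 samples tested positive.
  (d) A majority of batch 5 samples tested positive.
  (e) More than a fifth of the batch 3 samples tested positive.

5

(a) batch 4: |A| = 7, |A ∩ B| = 3; needs |A ∖ B| = 4 — true.
(b) batch 2: |A| = 8, |A ∩ B| = 7; needs |A ∩ B| > 6 — true.
(c) batch 1: |A| = 8, |A ∩ B| = 2; needs |A ∩ B| / |A| ≥ 1/4 — true.
(d) batch 5: |A| = 8, |A ∩ B| = 5; needs |A ∩ B| > |A ∖ B| — true.
(e) batch 3: |A| = 5, |A ∩ B| = 2; needs |A ∩ B| / |A| > 1/5 — true.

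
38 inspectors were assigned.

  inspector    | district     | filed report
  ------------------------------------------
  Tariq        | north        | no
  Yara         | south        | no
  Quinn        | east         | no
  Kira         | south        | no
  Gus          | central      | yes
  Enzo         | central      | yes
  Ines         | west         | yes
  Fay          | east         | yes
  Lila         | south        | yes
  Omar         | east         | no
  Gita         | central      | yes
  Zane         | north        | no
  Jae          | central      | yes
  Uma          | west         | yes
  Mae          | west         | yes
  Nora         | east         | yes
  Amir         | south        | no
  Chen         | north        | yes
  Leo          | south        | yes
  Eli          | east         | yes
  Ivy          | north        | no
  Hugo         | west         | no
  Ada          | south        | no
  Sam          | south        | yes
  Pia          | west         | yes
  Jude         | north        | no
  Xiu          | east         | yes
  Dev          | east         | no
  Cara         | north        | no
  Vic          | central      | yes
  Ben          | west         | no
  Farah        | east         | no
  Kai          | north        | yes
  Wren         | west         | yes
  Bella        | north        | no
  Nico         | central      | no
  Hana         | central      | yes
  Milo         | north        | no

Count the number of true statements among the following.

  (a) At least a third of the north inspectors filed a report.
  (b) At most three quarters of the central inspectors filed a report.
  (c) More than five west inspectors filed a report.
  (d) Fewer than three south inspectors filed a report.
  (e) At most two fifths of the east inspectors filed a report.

(a) north: |A| = 9, |A ∩ B| = 2; needs |A ∩ B| / |A| ≥ 1/3 — false.
(b) central: |A| = 7, |A ∩ B| = 6; needs |A ∩ B| / |A| ≤ 3/4 — false.
(c) west: |A| = 7, |A ∩ B| = 5; needs |A ∩ B| > 5 — false.
(d) south: |A| = 7, |A ∩ B| = 3; needs |A ∩ B| < 3 — false.
(e) east: |A| = 8, |A ∩ B| = 4; needs |A ∩ B| / |A| ≤ 2/5 — false.

0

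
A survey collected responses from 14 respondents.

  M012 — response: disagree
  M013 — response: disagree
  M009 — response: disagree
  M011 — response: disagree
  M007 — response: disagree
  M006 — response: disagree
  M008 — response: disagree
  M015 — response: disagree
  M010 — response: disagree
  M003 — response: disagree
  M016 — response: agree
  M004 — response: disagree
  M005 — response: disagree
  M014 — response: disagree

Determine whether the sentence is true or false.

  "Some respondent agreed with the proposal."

True

The determiner here denotes the relation: A ∩ B ≠ ∅ (|A ∩ B| ≥ 1).
A (the restrictor) = {M012, M013, M009, M011, M007, M006, M008, M015, M010, M003, M016, M004, M005, M014}, |A| = 14.
A ∩ B = {M016}, so |A ∩ B| = 1.
So the statement is true.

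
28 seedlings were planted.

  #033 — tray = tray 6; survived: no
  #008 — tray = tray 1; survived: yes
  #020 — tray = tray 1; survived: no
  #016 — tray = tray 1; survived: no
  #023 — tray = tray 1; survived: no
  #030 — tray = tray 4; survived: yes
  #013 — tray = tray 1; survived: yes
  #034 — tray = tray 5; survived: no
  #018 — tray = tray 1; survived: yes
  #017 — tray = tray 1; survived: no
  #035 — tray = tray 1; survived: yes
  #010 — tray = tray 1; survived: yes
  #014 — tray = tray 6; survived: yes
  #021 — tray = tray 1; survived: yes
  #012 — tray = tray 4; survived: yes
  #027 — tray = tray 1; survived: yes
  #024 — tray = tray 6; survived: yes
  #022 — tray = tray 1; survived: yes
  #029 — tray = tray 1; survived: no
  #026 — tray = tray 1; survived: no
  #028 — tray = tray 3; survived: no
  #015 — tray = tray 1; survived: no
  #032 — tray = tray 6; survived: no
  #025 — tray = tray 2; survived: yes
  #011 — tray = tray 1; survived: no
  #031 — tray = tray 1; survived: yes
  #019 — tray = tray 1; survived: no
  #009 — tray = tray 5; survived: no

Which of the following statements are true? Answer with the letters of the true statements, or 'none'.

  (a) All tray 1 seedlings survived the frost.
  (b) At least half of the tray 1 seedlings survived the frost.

|A| = 18, |A ∩ B| = 9, |A ∖ B| = 9.
(a) A ⊆ B, i.e. every element of A is in B (|A ∖ B| = 0): fails.
(b) |A ∩ B| ≥ |A ∖ B|: holds.

(b)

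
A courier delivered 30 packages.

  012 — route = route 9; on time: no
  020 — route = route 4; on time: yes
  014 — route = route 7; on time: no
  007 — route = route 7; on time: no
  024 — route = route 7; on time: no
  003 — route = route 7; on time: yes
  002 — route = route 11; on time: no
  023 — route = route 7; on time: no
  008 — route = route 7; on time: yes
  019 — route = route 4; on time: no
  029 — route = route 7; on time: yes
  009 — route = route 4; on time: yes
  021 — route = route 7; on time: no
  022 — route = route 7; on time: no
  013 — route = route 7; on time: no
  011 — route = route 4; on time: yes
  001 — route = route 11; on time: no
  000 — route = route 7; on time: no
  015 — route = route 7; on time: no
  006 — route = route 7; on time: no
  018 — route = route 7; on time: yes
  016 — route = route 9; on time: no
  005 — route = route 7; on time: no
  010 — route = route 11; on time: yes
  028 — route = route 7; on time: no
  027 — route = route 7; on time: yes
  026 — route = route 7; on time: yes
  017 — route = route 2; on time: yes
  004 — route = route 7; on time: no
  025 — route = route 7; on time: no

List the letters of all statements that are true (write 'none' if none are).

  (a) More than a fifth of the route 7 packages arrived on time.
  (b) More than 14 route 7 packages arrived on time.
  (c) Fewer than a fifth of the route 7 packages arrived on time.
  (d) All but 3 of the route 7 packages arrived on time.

|A| = 20, |A ∩ B| = 6, |A ∖ B| = 14.
(a) |A ∩ B| / |A| > 1/5: holds.
(b) |A ∩ B| > 14: fails.
(c) |A ∩ B| / |A| < 1/5: fails.
(d) |A ∖ B| = 3: fails.

(a)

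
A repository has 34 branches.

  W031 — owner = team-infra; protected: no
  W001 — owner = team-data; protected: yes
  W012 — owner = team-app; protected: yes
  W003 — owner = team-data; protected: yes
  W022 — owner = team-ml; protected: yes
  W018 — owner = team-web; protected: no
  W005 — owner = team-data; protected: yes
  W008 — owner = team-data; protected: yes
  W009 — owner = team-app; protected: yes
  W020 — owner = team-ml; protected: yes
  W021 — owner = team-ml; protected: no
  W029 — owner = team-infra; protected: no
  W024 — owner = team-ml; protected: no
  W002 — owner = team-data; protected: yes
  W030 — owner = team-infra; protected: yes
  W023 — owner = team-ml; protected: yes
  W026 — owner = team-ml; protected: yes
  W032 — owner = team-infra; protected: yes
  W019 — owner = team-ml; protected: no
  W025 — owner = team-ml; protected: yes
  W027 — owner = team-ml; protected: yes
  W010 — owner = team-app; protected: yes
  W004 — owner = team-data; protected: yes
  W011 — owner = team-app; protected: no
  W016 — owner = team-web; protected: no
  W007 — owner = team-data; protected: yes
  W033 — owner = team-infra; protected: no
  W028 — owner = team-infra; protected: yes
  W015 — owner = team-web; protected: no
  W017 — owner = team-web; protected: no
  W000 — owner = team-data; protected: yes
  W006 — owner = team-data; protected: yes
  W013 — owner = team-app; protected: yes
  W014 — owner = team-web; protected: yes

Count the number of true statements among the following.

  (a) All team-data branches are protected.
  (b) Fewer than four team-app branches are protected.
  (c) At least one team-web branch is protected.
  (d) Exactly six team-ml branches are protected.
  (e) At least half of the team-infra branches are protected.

4

(a) team-data: |A| = 9, |A ∩ B| = 9; needs A ⊆ B, i.e. every element of A is in B (|A ∖ B| = 0) — true.
(b) team-app: |A| = 5, |A ∩ B| = 4; needs |A ∩ B| < 4 — false.
(c) team-web: |A| = 5, |A ∩ B| = 1; needs A ∩ B ≠ ∅ (|A ∩ B| ≥ 1) — true.
(d) team-ml: |A| = 9, |A ∩ B| = 6; needs |A ∩ B| = 6 — true.
(e) team-infra: |A| = 6, |A ∩ B| = 3; needs |A ∩ B| ≥ |A ∖ B| — true.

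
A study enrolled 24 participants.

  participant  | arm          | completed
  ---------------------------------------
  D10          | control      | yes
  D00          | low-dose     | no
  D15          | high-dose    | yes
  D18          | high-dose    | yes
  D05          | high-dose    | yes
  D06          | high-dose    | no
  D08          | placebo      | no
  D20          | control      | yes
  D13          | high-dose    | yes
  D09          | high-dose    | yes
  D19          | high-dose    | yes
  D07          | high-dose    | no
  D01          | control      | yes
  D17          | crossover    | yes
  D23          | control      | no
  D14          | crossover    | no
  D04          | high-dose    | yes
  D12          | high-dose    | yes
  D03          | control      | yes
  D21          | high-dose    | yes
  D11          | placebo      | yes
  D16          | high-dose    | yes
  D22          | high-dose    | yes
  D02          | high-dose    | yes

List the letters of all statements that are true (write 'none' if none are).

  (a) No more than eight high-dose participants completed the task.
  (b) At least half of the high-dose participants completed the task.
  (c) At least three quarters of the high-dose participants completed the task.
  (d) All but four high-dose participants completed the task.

(b), (c)

|A| = 14, |A ∩ B| = 12, |A ∖ B| = 2.
(a) |A ∩ B| ≤ 8: fails.
(b) |A ∩ B| ≥ |A ∖ B|: holds.
(c) |A ∩ B| / |A| ≥ 3/4: holds.
(d) |A ∖ B| = 4: fails.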